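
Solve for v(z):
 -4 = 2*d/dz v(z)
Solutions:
 v(z) = C1 - 2*z


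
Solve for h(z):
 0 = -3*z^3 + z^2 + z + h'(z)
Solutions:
 h(z) = C1 + 3*z^4/4 - z^3/3 - z^2/2


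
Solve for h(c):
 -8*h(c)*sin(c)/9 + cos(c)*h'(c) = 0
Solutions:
 h(c) = C1/cos(c)^(8/9)


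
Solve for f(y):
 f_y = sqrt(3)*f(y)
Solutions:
 f(y) = C1*exp(sqrt(3)*y)


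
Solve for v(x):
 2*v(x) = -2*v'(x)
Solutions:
 v(x) = C1*exp(-x)


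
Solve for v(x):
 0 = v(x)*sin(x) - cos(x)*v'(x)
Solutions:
 v(x) = C1/cos(x)


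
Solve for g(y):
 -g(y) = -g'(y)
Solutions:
 g(y) = C1*exp(y)


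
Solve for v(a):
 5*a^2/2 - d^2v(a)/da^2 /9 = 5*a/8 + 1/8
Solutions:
 v(a) = C1 + C2*a + 15*a^4/8 - 15*a^3/16 - 9*a^2/16


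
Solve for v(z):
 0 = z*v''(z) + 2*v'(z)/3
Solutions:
 v(z) = C1 + C2*z^(1/3)


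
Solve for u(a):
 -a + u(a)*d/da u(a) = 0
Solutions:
 u(a) = -sqrt(C1 + a^2)
 u(a) = sqrt(C1 + a^2)


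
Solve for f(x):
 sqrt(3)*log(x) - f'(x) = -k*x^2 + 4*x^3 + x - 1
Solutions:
 f(x) = C1 + k*x^3/3 - x^4 - x^2/2 + sqrt(3)*x*log(x) - sqrt(3)*x + x


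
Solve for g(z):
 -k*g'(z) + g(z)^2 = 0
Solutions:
 g(z) = -k/(C1*k + z)


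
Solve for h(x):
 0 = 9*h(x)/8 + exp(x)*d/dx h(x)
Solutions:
 h(x) = C1*exp(9*exp(-x)/8)


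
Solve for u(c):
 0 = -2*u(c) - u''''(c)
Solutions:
 u(c) = (C1*sin(2^(3/4)*c/2) + C2*cos(2^(3/4)*c/2))*exp(-2^(3/4)*c/2) + (C3*sin(2^(3/4)*c/2) + C4*cos(2^(3/4)*c/2))*exp(2^(3/4)*c/2)


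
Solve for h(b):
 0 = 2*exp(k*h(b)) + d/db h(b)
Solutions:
 h(b) = Piecewise((log(1/(C1*k + 2*b*k))/k, Ne(k, 0)), (nan, True))
 h(b) = Piecewise((C1 - 2*b, Eq(k, 0)), (nan, True))


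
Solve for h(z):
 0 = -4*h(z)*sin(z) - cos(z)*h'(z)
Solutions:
 h(z) = C1*cos(z)^4


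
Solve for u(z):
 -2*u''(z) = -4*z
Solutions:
 u(z) = C1 + C2*z + z^3/3


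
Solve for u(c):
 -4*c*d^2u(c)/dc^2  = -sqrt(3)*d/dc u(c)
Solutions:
 u(c) = C1 + C2*c^(sqrt(3)/4 + 1)


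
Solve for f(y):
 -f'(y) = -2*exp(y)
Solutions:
 f(y) = C1 + 2*exp(y)


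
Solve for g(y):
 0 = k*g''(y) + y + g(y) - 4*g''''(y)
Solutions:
 g(y) = C1*exp(-sqrt(2)*y*sqrt(k - sqrt(k^2 + 16))/4) + C2*exp(sqrt(2)*y*sqrt(k - sqrt(k^2 + 16))/4) + C3*exp(-sqrt(2)*y*sqrt(k + sqrt(k^2 + 16))/4) + C4*exp(sqrt(2)*y*sqrt(k + sqrt(k^2 + 16))/4) - y


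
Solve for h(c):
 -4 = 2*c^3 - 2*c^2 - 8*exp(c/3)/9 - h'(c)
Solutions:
 h(c) = C1 + c^4/2 - 2*c^3/3 + 4*c - 8*exp(c/3)/3


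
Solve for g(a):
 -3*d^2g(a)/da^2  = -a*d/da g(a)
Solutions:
 g(a) = C1 + C2*erfi(sqrt(6)*a/6)


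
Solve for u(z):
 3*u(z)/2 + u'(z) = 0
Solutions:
 u(z) = C1*exp(-3*z/2)


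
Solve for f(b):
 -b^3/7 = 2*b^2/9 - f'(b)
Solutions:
 f(b) = C1 + b^4/28 + 2*b^3/27


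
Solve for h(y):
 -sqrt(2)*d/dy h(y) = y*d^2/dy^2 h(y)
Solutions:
 h(y) = C1 + C2*y^(1 - sqrt(2))


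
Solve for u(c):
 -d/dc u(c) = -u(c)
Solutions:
 u(c) = C1*exp(c)


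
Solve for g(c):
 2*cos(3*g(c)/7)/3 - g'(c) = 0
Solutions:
 -2*c/3 - 7*log(sin(3*g(c)/7) - 1)/6 + 7*log(sin(3*g(c)/7) + 1)/6 = C1


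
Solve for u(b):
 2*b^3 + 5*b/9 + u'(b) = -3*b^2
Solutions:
 u(b) = C1 - b^4/2 - b^3 - 5*b^2/18


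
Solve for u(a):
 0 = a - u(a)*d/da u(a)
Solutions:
 u(a) = -sqrt(C1 + a^2)
 u(a) = sqrt(C1 + a^2)


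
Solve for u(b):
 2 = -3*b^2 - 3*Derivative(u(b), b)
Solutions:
 u(b) = C1 - b^3/3 - 2*b/3


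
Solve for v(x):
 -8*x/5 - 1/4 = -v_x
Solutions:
 v(x) = C1 + 4*x^2/5 + x/4


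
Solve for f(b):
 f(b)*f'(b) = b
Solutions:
 f(b) = -sqrt(C1 + b^2)
 f(b) = sqrt(C1 + b^2)


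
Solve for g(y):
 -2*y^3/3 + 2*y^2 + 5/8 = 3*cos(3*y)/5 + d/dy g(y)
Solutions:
 g(y) = C1 - y^4/6 + 2*y^3/3 + 5*y/8 - sin(3*y)/5


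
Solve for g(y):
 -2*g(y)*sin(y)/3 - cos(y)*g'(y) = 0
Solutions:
 g(y) = C1*cos(y)^(2/3)


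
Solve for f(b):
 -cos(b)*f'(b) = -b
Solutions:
 f(b) = C1 + Integral(b/cos(b), b)


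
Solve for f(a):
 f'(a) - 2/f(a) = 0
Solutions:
 f(a) = -sqrt(C1 + 4*a)
 f(a) = sqrt(C1 + 4*a)


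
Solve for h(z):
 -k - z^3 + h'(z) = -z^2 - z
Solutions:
 h(z) = C1 + k*z + z^4/4 - z^3/3 - z^2/2


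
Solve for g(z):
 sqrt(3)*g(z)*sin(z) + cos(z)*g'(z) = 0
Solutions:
 g(z) = C1*cos(z)^(sqrt(3))


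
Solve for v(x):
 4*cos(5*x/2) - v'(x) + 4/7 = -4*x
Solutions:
 v(x) = C1 + 2*x^2 + 4*x/7 + 8*sin(5*x/2)/5


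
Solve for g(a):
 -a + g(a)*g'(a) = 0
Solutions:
 g(a) = -sqrt(C1 + a^2)
 g(a) = sqrt(C1 + a^2)


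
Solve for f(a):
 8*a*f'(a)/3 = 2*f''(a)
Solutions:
 f(a) = C1 + C2*erfi(sqrt(6)*a/3)


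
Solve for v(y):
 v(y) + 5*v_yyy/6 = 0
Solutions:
 v(y) = C3*exp(-5^(2/3)*6^(1/3)*y/5) + (C1*sin(2^(1/3)*3^(5/6)*5^(2/3)*y/10) + C2*cos(2^(1/3)*3^(5/6)*5^(2/3)*y/10))*exp(5^(2/3)*6^(1/3)*y/10)


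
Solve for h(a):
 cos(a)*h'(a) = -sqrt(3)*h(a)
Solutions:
 h(a) = C1*(sin(a) - 1)^(sqrt(3)/2)/(sin(a) + 1)^(sqrt(3)/2)


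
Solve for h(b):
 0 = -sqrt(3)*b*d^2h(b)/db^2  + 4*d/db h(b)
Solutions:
 h(b) = C1 + C2*b^(1 + 4*sqrt(3)/3)


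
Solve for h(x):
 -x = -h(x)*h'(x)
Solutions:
 h(x) = -sqrt(C1 + x^2)
 h(x) = sqrt(C1 + x^2)


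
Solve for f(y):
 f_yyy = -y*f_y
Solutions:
 f(y) = C1 + Integral(C2*airyai(-y) + C3*airybi(-y), y)


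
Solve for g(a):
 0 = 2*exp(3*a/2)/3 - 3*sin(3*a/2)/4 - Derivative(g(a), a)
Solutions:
 g(a) = C1 + 4*exp(3*a/2)/9 + cos(3*a/2)/2


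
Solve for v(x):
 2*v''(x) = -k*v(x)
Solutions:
 v(x) = C1*exp(-sqrt(2)*x*sqrt(-k)/2) + C2*exp(sqrt(2)*x*sqrt(-k)/2)


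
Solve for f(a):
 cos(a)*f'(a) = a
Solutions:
 f(a) = C1 + Integral(a/cos(a), a)


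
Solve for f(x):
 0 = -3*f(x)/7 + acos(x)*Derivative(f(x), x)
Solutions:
 f(x) = C1*exp(3*Integral(1/acos(x), x)/7)


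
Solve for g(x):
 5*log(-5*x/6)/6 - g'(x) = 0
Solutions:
 g(x) = C1 + 5*x*log(-x)/6 + 5*x*(-log(6) - 1 + log(5))/6


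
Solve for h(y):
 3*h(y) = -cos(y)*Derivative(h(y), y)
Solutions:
 h(y) = C1*(sin(y) - 1)^(3/2)/(sin(y) + 1)^(3/2)


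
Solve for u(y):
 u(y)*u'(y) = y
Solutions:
 u(y) = -sqrt(C1 + y^2)
 u(y) = sqrt(C1 + y^2)


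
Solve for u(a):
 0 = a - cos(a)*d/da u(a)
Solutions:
 u(a) = C1 + Integral(a/cos(a), a)


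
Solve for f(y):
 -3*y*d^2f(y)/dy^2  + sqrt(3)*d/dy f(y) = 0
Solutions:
 f(y) = C1 + C2*y^(sqrt(3)/3 + 1)


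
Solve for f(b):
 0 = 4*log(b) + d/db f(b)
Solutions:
 f(b) = C1 - 4*b*log(b) + 4*b


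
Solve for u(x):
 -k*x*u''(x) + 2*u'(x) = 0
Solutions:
 u(x) = C1 + x^(((re(k) + 2)*re(k) + im(k)^2)/(re(k)^2 + im(k)^2))*(C2*sin(2*log(x)*Abs(im(k))/(re(k)^2 + im(k)^2)) + C3*cos(2*log(x)*im(k)/(re(k)^2 + im(k)^2)))


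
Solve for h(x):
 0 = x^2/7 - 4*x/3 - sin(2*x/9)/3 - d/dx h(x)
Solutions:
 h(x) = C1 + x^3/21 - 2*x^2/3 + 3*cos(2*x/9)/2


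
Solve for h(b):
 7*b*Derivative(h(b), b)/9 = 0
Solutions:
 h(b) = C1


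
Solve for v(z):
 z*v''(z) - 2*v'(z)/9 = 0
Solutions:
 v(z) = C1 + C2*z^(11/9)


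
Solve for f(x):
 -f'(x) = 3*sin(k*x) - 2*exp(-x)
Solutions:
 f(x) = C1 - 2*exp(-x) + 3*cos(k*x)/k


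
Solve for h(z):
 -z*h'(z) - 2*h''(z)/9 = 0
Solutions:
 h(z) = C1 + C2*erf(3*z/2)


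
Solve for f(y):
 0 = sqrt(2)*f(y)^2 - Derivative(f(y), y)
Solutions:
 f(y) = -1/(C1 + sqrt(2)*y)


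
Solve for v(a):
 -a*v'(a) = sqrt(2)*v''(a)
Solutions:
 v(a) = C1 + C2*erf(2^(1/4)*a/2)


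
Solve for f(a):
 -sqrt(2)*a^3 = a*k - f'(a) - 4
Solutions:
 f(a) = C1 + sqrt(2)*a^4/4 + a^2*k/2 - 4*a


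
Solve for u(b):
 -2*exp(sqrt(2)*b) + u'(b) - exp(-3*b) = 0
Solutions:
 u(b) = C1 + sqrt(2)*exp(sqrt(2)*b) - exp(-3*b)/3


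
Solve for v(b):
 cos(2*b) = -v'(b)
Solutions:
 v(b) = C1 - sin(2*b)/2


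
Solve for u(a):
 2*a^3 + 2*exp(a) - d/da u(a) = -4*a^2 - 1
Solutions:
 u(a) = C1 + a^4/2 + 4*a^3/3 + a + 2*exp(a)


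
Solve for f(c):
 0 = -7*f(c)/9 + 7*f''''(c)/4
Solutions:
 f(c) = C1*exp(-sqrt(6)*c/3) + C2*exp(sqrt(6)*c/3) + C3*sin(sqrt(6)*c/3) + C4*cos(sqrt(6)*c/3)


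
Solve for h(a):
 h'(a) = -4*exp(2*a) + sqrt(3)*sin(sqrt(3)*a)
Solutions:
 h(a) = C1 - 2*exp(2*a) - cos(sqrt(3)*a)


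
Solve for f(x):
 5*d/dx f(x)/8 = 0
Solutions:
 f(x) = C1


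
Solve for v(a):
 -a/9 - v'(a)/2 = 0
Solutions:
 v(a) = C1 - a^2/9


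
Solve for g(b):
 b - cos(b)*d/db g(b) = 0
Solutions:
 g(b) = C1 + Integral(b/cos(b), b)


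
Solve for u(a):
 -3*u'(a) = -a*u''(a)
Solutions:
 u(a) = C1 + C2*a^4


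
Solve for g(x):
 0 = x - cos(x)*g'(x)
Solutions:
 g(x) = C1 + Integral(x/cos(x), x)


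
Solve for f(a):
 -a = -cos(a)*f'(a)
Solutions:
 f(a) = C1 + Integral(a/cos(a), a)


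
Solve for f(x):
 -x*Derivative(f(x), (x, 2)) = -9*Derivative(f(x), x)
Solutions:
 f(x) = C1 + C2*x^10


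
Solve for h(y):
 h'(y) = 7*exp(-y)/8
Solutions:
 h(y) = C1 - 7*exp(-y)/8


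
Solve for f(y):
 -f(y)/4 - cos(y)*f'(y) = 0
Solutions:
 f(y) = C1*(sin(y) - 1)^(1/8)/(sin(y) + 1)^(1/8)


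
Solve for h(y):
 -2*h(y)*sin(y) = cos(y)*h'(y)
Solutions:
 h(y) = C1*cos(y)^2


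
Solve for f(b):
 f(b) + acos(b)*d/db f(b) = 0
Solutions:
 f(b) = C1*exp(-Integral(1/acos(b), b))


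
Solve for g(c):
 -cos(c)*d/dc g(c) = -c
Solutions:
 g(c) = C1 + Integral(c/cos(c), c)


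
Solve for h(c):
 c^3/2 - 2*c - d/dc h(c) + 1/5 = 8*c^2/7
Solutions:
 h(c) = C1 + c^4/8 - 8*c^3/21 - c^2 + c/5


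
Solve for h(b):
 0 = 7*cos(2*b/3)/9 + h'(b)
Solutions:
 h(b) = C1 - 7*sin(2*b/3)/6


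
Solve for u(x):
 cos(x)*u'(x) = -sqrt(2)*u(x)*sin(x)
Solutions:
 u(x) = C1*cos(x)^(sqrt(2))


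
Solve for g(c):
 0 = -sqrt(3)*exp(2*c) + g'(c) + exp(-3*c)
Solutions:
 g(c) = C1 + sqrt(3)*exp(2*c)/2 + exp(-3*c)/3


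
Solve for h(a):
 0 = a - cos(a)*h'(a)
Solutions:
 h(a) = C1 + Integral(a/cos(a), a)


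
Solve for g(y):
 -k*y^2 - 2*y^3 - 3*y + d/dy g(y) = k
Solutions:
 g(y) = C1 + k*y^3/3 + k*y + y^4/2 + 3*y^2/2


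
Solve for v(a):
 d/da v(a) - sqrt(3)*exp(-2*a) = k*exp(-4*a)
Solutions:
 v(a) = C1 - k*exp(-4*a)/4 - sqrt(3)*exp(-2*a)/2


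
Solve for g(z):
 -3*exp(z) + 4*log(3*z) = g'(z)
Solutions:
 g(z) = C1 + 4*z*log(z) + 4*z*(-1 + log(3)) - 3*exp(z)


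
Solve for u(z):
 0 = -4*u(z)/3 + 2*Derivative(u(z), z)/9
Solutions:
 u(z) = C1*exp(6*z)


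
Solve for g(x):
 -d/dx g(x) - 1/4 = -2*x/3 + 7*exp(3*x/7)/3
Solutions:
 g(x) = C1 + x^2/3 - x/4 - 49*exp(3*x/7)/9


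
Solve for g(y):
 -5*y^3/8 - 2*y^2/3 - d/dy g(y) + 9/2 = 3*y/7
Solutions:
 g(y) = C1 - 5*y^4/32 - 2*y^3/9 - 3*y^2/14 + 9*y/2


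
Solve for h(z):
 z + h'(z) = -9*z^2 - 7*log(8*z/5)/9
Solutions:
 h(z) = C1 - 3*z^3 - z^2/2 - 7*z*log(z)/9 - 7*z*log(2)/3 + 7*z/9 + 7*z*log(5)/9


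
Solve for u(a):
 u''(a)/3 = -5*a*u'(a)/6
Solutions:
 u(a) = C1 + C2*erf(sqrt(5)*a/2)


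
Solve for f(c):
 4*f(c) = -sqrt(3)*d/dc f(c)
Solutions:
 f(c) = C1*exp(-4*sqrt(3)*c/3)


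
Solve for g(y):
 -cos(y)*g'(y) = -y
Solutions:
 g(y) = C1 + Integral(y/cos(y), y)


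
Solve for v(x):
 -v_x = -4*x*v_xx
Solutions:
 v(x) = C1 + C2*x^(5/4)


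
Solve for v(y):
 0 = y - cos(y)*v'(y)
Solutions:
 v(y) = C1 + Integral(y/cos(y), y)


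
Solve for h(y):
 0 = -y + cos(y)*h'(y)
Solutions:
 h(y) = C1 + Integral(y/cos(y), y)


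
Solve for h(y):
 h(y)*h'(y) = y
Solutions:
 h(y) = -sqrt(C1 + y^2)
 h(y) = sqrt(C1 + y^2)


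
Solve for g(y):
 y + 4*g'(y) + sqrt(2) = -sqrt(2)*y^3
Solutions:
 g(y) = C1 - sqrt(2)*y^4/16 - y^2/8 - sqrt(2)*y/4


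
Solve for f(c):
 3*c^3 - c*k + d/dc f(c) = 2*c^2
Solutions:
 f(c) = C1 - 3*c^4/4 + 2*c^3/3 + c^2*k/2


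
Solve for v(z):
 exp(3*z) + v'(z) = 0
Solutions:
 v(z) = C1 - exp(3*z)/3


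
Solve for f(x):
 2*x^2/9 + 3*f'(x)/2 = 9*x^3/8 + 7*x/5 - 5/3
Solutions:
 f(x) = C1 + 3*x^4/16 - 4*x^3/81 + 7*x^2/15 - 10*x/9


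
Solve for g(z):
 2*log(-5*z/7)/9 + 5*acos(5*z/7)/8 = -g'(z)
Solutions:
 g(z) = C1 - 2*z*log(-z)/9 - 5*z*acos(5*z/7)/8 - 2*z*log(5)/9 + 2*z/9 + 2*z*log(7)/9 + sqrt(49 - 25*z^2)/8


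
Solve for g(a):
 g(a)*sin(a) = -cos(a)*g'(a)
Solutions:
 g(a) = C1*cos(a)


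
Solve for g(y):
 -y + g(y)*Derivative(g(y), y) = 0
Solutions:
 g(y) = -sqrt(C1 + y^2)
 g(y) = sqrt(C1 + y^2)


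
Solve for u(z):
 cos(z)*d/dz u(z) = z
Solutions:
 u(z) = C1 + Integral(z/cos(z), z)


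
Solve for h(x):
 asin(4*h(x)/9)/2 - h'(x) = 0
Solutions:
 Integral(1/asin(4*_y/9), (_y, h(x))) = C1 + x/2


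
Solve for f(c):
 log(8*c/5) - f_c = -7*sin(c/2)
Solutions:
 f(c) = C1 + c*log(c) - c*log(5) - c + 3*c*log(2) - 14*cos(c/2)


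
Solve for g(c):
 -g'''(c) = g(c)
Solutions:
 g(c) = C3*exp(-c) + (C1*sin(sqrt(3)*c/2) + C2*cos(sqrt(3)*c/2))*exp(c/2)


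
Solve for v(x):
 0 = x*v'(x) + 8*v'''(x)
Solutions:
 v(x) = C1 + Integral(C2*airyai(-x/2) + C3*airybi(-x/2), x)


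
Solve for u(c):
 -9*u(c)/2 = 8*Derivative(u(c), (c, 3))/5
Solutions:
 u(c) = C3*exp(c*(-2^(2/3)*45^(1/3) + 3*5^(1/3)*6^(2/3))/16)*sin(3*2^(2/3)*3^(1/6)*5^(1/3)*c/8) + C4*exp(c*(-2^(2/3)*45^(1/3) + 3*5^(1/3)*6^(2/3))/16)*cos(3*2^(2/3)*3^(1/6)*5^(1/3)*c/8) + C5*exp(-c*(2^(2/3)*45^(1/3) + 3*5^(1/3)*6^(2/3))/16) + (C1*sin(3*2^(2/3)*3^(1/6)*5^(1/3)*c/8) + C2*cos(3*2^(2/3)*3^(1/6)*5^(1/3)*c/8))*exp(2^(2/3)*45^(1/3)*c/8)


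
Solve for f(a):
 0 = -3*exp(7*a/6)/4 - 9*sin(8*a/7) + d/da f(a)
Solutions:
 f(a) = C1 + 9*exp(7*a/6)/14 - 63*cos(8*a/7)/8


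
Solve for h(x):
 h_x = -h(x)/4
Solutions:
 h(x) = C1*exp(-x/4)


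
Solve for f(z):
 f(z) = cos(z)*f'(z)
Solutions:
 f(z) = C1*sqrt(sin(z) + 1)/sqrt(sin(z) - 1)


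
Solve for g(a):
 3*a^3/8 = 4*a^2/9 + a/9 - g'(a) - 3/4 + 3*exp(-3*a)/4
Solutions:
 g(a) = C1 - 3*a^4/32 + 4*a^3/27 + a^2/18 - 3*a/4 - exp(-3*a)/4


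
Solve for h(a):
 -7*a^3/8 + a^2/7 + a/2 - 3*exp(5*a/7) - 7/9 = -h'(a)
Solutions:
 h(a) = C1 + 7*a^4/32 - a^3/21 - a^2/4 + 7*a/9 + 21*exp(5*a/7)/5


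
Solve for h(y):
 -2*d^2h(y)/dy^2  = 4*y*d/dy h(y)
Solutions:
 h(y) = C1 + C2*erf(y)


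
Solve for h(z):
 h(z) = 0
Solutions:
 h(z) = 0


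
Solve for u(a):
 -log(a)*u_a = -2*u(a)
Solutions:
 u(a) = C1*exp(2*li(a))


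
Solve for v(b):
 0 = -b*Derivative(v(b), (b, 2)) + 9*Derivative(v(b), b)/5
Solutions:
 v(b) = C1 + C2*b^(14/5)


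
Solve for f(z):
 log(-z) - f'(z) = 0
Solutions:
 f(z) = C1 + z*log(-z) - z


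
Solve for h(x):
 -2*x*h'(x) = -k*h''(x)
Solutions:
 h(x) = C1 + C2*erf(x*sqrt(-1/k))/sqrt(-1/k)


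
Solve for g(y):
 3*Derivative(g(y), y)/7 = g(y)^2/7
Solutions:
 g(y) = -3/(C1 + y)


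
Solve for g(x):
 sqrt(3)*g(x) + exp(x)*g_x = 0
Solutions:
 g(x) = C1*exp(sqrt(3)*exp(-x))


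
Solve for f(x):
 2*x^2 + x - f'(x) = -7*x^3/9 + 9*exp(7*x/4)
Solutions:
 f(x) = C1 + 7*x^4/36 + 2*x^3/3 + x^2/2 - 36*exp(7*x/4)/7


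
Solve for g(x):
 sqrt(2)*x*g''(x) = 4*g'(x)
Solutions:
 g(x) = C1 + C2*x^(1 + 2*sqrt(2))


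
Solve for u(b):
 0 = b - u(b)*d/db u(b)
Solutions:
 u(b) = -sqrt(C1 + b^2)
 u(b) = sqrt(C1 + b^2)


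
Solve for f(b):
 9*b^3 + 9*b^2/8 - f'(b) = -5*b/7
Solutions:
 f(b) = C1 + 9*b^4/4 + 3*b^3/8 + 5*b^2/14


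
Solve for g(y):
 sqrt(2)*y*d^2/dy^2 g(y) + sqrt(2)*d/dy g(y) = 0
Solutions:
 g(y) = C1 + C2*log(y)


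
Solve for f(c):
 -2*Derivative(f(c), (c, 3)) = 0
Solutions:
 f(c) = C1 + C2*c + C3*c^2


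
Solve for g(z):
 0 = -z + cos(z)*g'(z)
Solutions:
 g(z) = C1 + Integral(z/cos(z), z)


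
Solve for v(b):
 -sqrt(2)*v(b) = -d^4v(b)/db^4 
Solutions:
 v(b) = C1*exp(-2^(1/8)*b) + C2*exp(2^(1/8)*b) + C3*sin(2^(1/8)*b) + C4*cos(2^(1/8)*b)


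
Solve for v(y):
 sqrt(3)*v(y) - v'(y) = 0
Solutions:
 v(y) = C1*exp(sqrt(3)*y)


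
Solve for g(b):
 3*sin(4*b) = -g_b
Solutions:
 g(b) = C1 + 3*cos(4*b)/4


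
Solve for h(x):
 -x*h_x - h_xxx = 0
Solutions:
 h(x) = C1 + Integral(C2*airyai(-x) + C3*airybi(-x), x)


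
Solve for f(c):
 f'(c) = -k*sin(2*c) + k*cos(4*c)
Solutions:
 f(c) = C1 + k*sin(4*c)/4 + k*cos(2*c)/2


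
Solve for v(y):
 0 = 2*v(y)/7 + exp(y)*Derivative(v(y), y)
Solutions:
 v(y) = C1*exp(2*exp(-y)/7)


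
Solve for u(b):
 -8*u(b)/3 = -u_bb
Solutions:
 u(b) = C1*exp(-2*sqrt(6)*b/3) + C2*exp(2*sqrt(6)*b/3)


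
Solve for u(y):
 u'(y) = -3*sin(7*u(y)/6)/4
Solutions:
 3*y/4 + 3*log(cos(7*u(y)/6) - 1)/7 - 3*log(cos(7*u(y)/6) + 1)/7 = C1


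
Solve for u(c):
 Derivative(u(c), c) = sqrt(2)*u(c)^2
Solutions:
 u(c) = -1/(C1 + sqrt(2)*c)


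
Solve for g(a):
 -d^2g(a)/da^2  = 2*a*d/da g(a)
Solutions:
 g(a) = C1 + C2*erf(a)


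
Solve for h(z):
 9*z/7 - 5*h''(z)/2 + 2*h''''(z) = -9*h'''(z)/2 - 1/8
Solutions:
 h(z) = C1 + C2*z + C3*exp(z*(-9 + sqrt(161))/8) + C4*exp(-z*(9 + sqrt(161))/8) + 3*z^3/35 + 683*z^2/1400


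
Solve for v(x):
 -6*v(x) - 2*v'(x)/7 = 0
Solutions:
 v(x) = C1*exp(-21*x)


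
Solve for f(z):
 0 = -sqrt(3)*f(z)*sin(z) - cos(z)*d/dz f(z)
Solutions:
 f(z) = C1*cos(z)^(sqrt(3))


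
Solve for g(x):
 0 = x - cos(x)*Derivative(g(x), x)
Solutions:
 g(x) = C1 + Integral(x/cos(x), x)


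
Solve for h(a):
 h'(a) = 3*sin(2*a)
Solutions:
 h(a) = C1 - 3*cos(2*a)/2


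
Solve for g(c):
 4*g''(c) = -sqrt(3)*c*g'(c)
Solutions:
 g(c) = C1 + C2*erf(sqrt(2)*3^(1/4)*c/4)


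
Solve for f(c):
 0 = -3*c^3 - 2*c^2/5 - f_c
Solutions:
 f(c) = C1 - 3*c^4/4 - 2*c^3/15


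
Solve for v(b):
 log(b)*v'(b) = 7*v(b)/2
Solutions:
 v(b) = C1*exp(7*li(b)/2)


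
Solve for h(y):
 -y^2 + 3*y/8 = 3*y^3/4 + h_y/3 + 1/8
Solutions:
 h(y) = C1 - 9*y^4/16 - y^3 + 9*y^2/16 - 3*y/8


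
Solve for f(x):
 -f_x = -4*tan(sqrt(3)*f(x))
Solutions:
 f(x) = sqrt(3)*(pi - asin(C1*exp(4*sqrt(3)*x)))/3
 f(x) = sqrt(3)*asin(C1*exp(4*sqrt(3)*x))/3


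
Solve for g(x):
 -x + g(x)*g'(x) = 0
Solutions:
 g(x) = -sqrt(C1 + x^2)
 g(x) = sqrt(C1 + x^2)


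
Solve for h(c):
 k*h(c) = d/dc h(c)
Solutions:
 h(c) = C1*exp(c*k)


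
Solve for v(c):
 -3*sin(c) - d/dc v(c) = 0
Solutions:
 v(c) = C1 + 3*cos(c)


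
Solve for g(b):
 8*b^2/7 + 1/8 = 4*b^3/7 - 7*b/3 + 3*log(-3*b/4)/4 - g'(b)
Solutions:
 g(b) = C1 + b^4/7 - 8*b^3/21 - 7*b^2/6 + 3*b*log(-b)/4 + b*(-12*log(2) - 7 + 6*log(3))/8


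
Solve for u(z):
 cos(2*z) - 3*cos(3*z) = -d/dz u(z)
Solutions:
 u(z) = C1 - sin(2*z)/2 + sin(3*z)


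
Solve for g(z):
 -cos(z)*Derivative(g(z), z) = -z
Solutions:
 g(z) = C1 + Integral(z/cos(z), z)


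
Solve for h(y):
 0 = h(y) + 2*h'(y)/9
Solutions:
 h(y) = C1*exp(-9*y/2)


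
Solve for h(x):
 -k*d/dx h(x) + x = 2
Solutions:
 h(x) = C1 + x^2/(2*k) - 2*x/k


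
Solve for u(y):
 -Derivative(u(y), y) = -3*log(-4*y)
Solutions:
 u(y) = C1 + 3*y*log(-y) + 3*y*(-1 + 2*log(2))


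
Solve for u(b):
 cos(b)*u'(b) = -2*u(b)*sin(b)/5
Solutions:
 u(b) = C1*cos(b)^(2/5)


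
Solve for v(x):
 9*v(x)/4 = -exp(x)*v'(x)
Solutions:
 v(x) = C1*exp(9*exp(-x)/4)


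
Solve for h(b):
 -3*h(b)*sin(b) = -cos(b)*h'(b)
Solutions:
 h(b) = C1/cos(b)^3


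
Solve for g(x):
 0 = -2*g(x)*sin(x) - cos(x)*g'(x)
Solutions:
 g(x) = C1*cos(x)^2


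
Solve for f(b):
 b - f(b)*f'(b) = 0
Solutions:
 f(b) = -sqrt(C1 + b^2)
 f(b) = sqrt(C1 + b^2)


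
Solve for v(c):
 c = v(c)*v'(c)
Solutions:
 v(c) = -sqrt(C1 + c^2)
 v(c) = sqrt(C1 + c^2)


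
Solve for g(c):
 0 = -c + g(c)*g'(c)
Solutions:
 g(c) = -sqrt(C1 + c^2)
 g(c) = sqrt(C1 + c^2)


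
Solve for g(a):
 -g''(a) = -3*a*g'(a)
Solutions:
 g(a) = C1 + C2*erfi(sqrt(6)*a/2)


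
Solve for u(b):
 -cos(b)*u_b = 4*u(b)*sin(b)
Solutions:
 u(b) = C1*cos(b)^4


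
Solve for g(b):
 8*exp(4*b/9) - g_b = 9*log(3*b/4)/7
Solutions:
 g(b) = C1 - 9*b*log(b)/7 + 9*b*(-log(3) + 1 + 2*log(2))/7 + 18*exp(4*b/9)


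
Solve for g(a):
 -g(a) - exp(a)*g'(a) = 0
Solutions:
 g(a) = C1*exp(exp(-a))


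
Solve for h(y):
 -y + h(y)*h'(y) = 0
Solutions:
 h(y) = -sqrt(C1 + y^2)
 h(y) = sqrt(C1 + y^2)


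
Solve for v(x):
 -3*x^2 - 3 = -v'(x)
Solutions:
 v(x) = C1 + x^3 + 3*x


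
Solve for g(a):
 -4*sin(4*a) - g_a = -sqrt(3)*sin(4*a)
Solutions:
 g(a) = C1 - sqrt(3)*cos(4*a)/4 + cos(4*a)


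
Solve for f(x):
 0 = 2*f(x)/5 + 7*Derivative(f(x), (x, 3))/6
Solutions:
 f(x) = C3*exp(x*(-12^(1/3)*35^(2/3) + 3*3^(1/3)*70^(2/3))/140)*sin(3^(5/6)*70^(2/3)*x/70) + C4*exp(x*(-12^(1/3)*35^(2/3) + 3*3^(1/3)*70^(2/3))/140)*cos(3^(5/6)*70^(2/3)*x/70) + C5*exp(-x*(12^(1/3)*35^(2/3) + 3*3^(1/3)*70^(2/3))/140) + (C1*sin(3^(5/6)*70^(2/3)*x/70) + C2*cos(3^(5/6)*70^(2/3)*x/70))*exp(12^(1/3)*35^(2/3)*x/70)


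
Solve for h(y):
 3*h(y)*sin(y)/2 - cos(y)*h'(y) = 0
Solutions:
 h(y) = C1/cos(y)^(3/2)


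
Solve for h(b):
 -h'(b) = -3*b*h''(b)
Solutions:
 h(b) = C1 + C2*b^(4/3)


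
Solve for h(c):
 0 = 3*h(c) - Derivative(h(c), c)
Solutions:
 h(c) = C1*exp(3*c)


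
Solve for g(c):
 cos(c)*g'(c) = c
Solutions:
 g(c) = C1 + Integral(c/cos(c), c)


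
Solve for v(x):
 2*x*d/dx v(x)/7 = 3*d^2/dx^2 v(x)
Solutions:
 v(x) = C1 + C2*erfi(sqrt(21)*x/21)


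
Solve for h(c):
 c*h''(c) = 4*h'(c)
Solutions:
 h(c) = C1 + C2*c^5


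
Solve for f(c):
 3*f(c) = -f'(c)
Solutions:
 f(c) = C1*exp(-3*c)


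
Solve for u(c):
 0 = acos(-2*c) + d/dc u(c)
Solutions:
 u(c) = C1 - c*acos(-2*c) - sqrt(1 - 4*c^2)/2


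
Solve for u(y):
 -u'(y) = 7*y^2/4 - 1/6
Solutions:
 u(y) = C1 - 7*y^3/12 + y/6


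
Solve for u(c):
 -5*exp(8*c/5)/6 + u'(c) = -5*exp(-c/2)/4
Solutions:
 u(c) = C1 + 25*exp(8*c/5)/48 + 5*exp(-c/2)/2


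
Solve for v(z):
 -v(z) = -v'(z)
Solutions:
 v(z) = C1*exp(z)


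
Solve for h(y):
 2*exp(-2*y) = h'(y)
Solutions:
 h(y) = C1 - exp(-2*y)


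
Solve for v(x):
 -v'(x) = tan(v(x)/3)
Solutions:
 v(x) = -3*asin(C1*exp(-x/3)) + 3*pi
 v(x) = 3*asin(C1*exp(-x/3))


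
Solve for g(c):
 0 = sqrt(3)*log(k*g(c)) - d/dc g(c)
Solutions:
 li(k*g(c))/k = C1 + sqrt(3)*c


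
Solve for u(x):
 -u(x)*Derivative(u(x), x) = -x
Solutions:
 u(x) = -sqrt(C1 + x^2)
 u(x) = sqrt(C1 + x^2)


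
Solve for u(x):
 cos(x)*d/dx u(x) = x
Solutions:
 u(x) = C1 + Integral(x/cos(x), x)


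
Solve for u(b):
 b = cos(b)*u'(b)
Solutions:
 u(b) = C1 + Integral(b/cos(b), b)


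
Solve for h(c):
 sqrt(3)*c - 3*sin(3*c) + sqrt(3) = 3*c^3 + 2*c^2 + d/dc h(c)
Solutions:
 h(c) = C1 - 3*c^4/4 - 2*c^3/3 + sqrt(3)*c^2/2 + sqrt(3)*c + cos(3*c)


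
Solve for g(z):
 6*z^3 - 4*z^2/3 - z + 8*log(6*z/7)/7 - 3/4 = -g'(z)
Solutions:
 g(z) = C1 - 3*z^4/2 + 4*z^3/9 + z^2/2 - 8*z*log(z)/7 - 8*z*log(6)/7 + 53*z/28 + 8*z*log(7)/7


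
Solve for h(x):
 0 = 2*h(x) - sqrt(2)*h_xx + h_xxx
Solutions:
 h(x) = C1*exp(x*(2/(-2*sqrt(2) + sqrt(-8 + (27 - 2*sqrt(2))^2) + 27)^(1/3) + 2*sqrt(2) + (-2*sqrt(2) + sqrt(-8 + (27 - 2*sqrt(2))^2) + 27)^(1/3))/6)*sin(sqrt(3)*x*(-(-2*sqrt(2) + sqrt(-8 + (27 - 2*sqrt(2))^2) + 27)^(1/3) + 2/(-2*sqrt(2) + sqrt(-8 + (27 - 2*sqrt(2))^2) + 27)^(1/3))/6) + C2*exp(x*(2/(-2*sqrt(2) + sqrt(-8 + (27 - 2*sqrt(2))^2) + 27)^(1/3) + 2*sqrt(2) + (-2*sqrt(2) + sqrt(-8 + (27 - 2*sqrt(2))^2) + 27)^(1/3))/6)*cos(sqrt(3)*x*(-(-2*sqrt(2) + sqrt(-8 + (27 - 2*sqrt(2))^2) + 27)^(1/3) + 2/(-2*sqrt(2) + sqrt(-8 + (27 - 2*sqrt(2))^2) + 27)^(1/3))/6) + C3*exp(x*(-(-2*sqrt(2) + sqrt(-8 + (27 - 2*sqrt(2))^2) + 27)^(1/3) - 2/(-2*sqrt(2) + sqrt(-8 + (27 - 2*sqrt(2))^2) + 27)^(1/3) + sqrt(2))/3)


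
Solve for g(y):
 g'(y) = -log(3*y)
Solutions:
 g(y) = C1 - y*log(y) - y*log(3) + y


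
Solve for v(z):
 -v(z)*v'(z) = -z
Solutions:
 v(z) = -sqrt(C1 + z^2)
 v(z) = sqrt(C1 + z^2)


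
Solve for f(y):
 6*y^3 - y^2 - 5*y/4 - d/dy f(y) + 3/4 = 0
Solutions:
 f(y) = C1 + 3*y^4/2 - y^3/3 - 5*y^2/8 + 3*y/4


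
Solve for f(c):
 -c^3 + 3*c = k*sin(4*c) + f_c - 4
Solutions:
 f(c) = C1 - c^4/4 + 3*c^2/2 + 4*c + k*cos(4*c)/4


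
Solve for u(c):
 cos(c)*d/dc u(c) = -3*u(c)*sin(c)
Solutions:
 u(c) = C1*cos(c)^3


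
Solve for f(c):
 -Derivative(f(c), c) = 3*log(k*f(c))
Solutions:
 li(k*f(c))/k = C1 - 3*c


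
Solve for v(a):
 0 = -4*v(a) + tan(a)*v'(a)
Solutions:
 v(a) = C1*sin(a)^4


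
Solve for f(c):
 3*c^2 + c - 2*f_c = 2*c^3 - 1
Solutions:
 f(c) = C1 - c^4/4 + c^3/2 + c^2/4 + c/2


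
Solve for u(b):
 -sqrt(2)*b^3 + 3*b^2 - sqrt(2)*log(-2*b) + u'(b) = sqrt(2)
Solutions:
 u(b) = C1 + sqrt(2)*b^4/4 - b^3 + sqrt(2)*b*log(-b) + sqrt(2)*b*log(2)


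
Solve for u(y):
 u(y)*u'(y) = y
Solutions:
 u(y) = -sqrt(C1 + y^2)
 u(y) = sqrt(C1 + y^2)


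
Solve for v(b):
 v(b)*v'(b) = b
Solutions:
 v(b) = -sqrt(C1 + b^2)
 v(b) = sqrt(C1 + b^2)


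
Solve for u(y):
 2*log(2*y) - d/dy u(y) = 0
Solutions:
 u(y) = C1 + 2*y*log(y) - 2*y + y*log(4)


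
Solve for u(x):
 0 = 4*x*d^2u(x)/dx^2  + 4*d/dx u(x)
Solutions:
 u(x) = C1 + C2*log(x)


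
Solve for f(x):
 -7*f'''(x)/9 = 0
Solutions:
 f(x) = C1 + C2*x + C3*x^2


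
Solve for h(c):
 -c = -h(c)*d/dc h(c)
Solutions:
 h(c) = -sqrt(C1 + c^2)
 h(c) = sqrt(C1 + c^2)


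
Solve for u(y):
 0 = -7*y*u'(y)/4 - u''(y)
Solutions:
 u(y) = C1 + C2*erf(sqrt(14)*y/4)


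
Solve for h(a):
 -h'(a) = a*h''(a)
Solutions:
 h(a) = C1 + C2*log(a)


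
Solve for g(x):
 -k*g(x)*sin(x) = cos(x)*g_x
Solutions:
 g(x) = C1*exp(k*log(cos(x)))


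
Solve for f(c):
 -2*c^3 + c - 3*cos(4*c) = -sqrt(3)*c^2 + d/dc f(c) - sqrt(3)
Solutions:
 f(c) = C1 - c^4/2 + sqrt(3)*c^3/3 + c^2/2 + sqrt(3)*c - 3*sin(4*c)/4


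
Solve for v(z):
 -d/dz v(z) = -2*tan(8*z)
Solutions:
 v(z) = C1 - log(cos(8*z))/4


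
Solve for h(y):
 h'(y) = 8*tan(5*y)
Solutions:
 h(y) = C1 - 8*log(cos(5*y))/5


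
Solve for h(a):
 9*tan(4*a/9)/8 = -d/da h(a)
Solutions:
 h(a) = C1 + 81*log(cos(4*a/9))/32


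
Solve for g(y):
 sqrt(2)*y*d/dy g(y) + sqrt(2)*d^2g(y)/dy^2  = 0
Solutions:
 g(y) = C1 + C2*erf(sqrt(2)*y/2)


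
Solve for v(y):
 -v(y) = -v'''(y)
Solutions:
 v(y) = C3*exp(y) + (C1*sin(sqrt(3)*y/2) + C2*cos(sqrt(3)*y/2))*exp(-y/2)


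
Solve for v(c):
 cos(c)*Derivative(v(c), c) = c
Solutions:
 v(c) = C1 + Integral(c/cos(c), c)


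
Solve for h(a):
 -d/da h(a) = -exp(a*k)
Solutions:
 h(a) = C1 + exp(a*k)/k


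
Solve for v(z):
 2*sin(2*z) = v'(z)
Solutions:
 v(z) = C1 - cos(2*z)


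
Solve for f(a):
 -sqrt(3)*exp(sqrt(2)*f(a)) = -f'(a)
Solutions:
 f(a) = sqrt(2)*(2*log(-1/(C1 + sqrt(3)*a)) - log(2))/4


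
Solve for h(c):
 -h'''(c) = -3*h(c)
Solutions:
 h(c) = C3*exp(3^(1/3)*c) + (C1*sin(3^(5/6)*c/2) + C2*cos(3^(5/6)*c/2))*exp(-3^(1/3)*c/2)


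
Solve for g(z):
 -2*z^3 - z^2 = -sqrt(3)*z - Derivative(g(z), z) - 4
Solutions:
 g(z) = C1 + z^4/2 + z^3/3 - sqrt(3)*z^2/2 - 4*z


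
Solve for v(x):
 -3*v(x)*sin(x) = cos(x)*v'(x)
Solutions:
 v(x) = C1*cos(x)^3


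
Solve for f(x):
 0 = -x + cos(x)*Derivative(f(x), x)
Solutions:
 f(x) = C1 + Integral(x/cos(x), x)


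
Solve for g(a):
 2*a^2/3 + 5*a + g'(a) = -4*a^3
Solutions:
 g(a) = C1 - a^4 - 2*a^3/9 - 5*a^2/2


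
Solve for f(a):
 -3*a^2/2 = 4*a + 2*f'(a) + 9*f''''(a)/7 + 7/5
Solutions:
 f(a) = C1 + C4*exp(-42^(1/3)*a/3) - a^3/4 - a^2 - 7*a/10 + (C2*sin(14^(1/3)*3^(5/6)*a/6) + C3*cos(14^(1/3)*3^(5/6)*a/6))*exp(42^(1/3)*a/6)


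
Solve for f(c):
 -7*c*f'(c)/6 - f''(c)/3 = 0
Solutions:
 f(c) = C1 + C2*erf(sqrt(7)*c/2)


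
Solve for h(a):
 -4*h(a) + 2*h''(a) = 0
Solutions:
 h(a) = C1*exp(-sqrt(2)*a) + C2*exp(sqrt(2)*a)


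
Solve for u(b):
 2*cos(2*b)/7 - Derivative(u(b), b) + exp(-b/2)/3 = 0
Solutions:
 u(b) = C1 + sin(2*b)/7 - 2*exp(-b/2)/3


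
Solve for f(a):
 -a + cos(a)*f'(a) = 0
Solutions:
 f(a) = C1 + Integral(a/cos(a), a)


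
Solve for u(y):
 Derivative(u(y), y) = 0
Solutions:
 u(y) = C1


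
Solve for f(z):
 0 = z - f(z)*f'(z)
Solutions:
 f(z) = -sqrt(C1 + z^2)
 f(z) = sqrt(C1 + z^2)


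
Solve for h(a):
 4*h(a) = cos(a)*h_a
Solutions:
 h(a) = C1*(sin(a)^2 + 2*sin(a) + 1)/(sin(a)^2 - 2*sin(a) + 1)


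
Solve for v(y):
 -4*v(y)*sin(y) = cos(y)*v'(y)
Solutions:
 v(y) = C1*cos(y)^4


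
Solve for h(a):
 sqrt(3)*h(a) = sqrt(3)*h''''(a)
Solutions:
 h(a) = C1*exp(-a) + C2*exp(a) + C3*sin(a) + C4*cos(a)


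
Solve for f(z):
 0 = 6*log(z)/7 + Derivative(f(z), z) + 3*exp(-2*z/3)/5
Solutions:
 f(z) = C1 - 6*z*log(z)/7 + 6*z/7 + 9*exp(-2*z/3)/10


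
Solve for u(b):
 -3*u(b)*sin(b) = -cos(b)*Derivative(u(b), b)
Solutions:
 u(b) = C1/cos(b)^3


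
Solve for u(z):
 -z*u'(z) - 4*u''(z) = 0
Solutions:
 u(z) = C1 + C2*erf(sqrt(2)*z/4)


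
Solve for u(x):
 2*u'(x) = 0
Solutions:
 u(x) = C1


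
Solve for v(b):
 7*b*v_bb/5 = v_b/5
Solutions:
 v(b) = C1 + C2*b^(8/7)


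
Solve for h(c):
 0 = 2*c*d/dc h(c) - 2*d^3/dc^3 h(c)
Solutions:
 h(c) = C1 + Integral(C2*airyai(c) + C3*airybi(c), c)


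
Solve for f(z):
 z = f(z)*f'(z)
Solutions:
 f(z) = -sqrt(C1 + z^2)
 f(z) = sqrt(C1 + z^2)


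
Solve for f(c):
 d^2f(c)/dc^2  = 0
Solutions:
 f(c) = C1 + C2*c


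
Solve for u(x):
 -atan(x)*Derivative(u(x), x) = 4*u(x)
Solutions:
 u(x) = C1*exp(-4*Integral(1/atan(x), x))


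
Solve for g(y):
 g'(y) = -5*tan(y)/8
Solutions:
 g(y) = C1 + 5*log(cos(y))/8


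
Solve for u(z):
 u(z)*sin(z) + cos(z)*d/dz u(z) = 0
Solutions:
 u(z) = C1*cos(z)


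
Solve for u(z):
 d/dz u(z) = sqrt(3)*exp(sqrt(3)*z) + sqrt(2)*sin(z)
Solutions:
 u(z) = C1 + exp(sqrt(3)*z) - sqrt(2)*cos(z)


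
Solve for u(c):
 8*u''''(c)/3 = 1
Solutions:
 u(c) = C1 + C2*c + C3*c^2 + C4*c^3 + c^4/64


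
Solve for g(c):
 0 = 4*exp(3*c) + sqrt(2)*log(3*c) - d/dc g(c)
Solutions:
 g(c) = C1 + sqrt(2)*c*log(c) + sqrt(2)*c*(-1 + log(3)) + 4*exp(3*c)/3


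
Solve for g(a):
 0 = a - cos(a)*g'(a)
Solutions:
 g(a) = C1 + Integral(a/cos(a), a)


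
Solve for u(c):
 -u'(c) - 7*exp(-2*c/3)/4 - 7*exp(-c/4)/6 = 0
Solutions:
 u(c) = C1 + 21*exp(-2*c/3)/8 + 14*exp(-c/4)/3


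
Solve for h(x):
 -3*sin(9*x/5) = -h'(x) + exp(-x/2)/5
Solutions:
 h(x) = C1 - 5*cos(9*x/5)/3 - 2*exp(-x/2)/5


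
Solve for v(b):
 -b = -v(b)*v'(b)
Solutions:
 v(b) = -sqrt(C1 + b^2)
 v(b) = sqrt(C1 + b^2)


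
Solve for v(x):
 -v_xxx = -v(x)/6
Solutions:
 v(x) = C3*exp(6^(2/3)*x/6) + (C1*sin(2^(2/3)*3^(1/6)*x/4) + C2*cos(2^(2/3)*3^(1/6)*x/4))*exp(-6^(2/3)*x/12)


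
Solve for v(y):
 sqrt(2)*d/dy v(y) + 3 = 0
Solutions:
 v(y) = C1 - 3*sqrt(2)*y/2


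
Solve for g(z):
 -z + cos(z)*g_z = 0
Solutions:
 g(z) = C1 + Integral(z/cos(z), z)


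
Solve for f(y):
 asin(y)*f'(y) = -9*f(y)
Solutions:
 f(y) = C1*exp(-9*Integral(1/asin(y), y))


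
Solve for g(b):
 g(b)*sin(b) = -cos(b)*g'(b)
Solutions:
 g(b) = C1*cos(b)


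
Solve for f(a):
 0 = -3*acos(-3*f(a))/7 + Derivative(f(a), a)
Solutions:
 Integral(1/acos(-3*_y), (_y, f(a))) = C1 + 3*a/7


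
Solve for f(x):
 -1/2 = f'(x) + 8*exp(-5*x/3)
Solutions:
 f(x) = C1 - x/2 + 24*exp(-5*x/3)/5


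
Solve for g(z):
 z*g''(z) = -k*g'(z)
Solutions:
 g(z) = C1 + z^(1 - re(k))*(C2*sin(log(z)*Abs(im(k))) + C3*cos(log(z)*im(k)))


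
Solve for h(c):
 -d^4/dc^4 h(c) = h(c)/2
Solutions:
 h(c) = (C1*sin(2^(1/4)*c/2) + C2*cos(2^(1/4)*c/2))*exp(-2^(1/4)*c/2) + (C3*sin(2^(1/4)*c/2) + C4*cos(2^(1/4)*c/2))*exp(2^(1/4)*c/2)


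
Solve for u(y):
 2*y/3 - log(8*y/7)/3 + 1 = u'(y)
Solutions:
 u(y) = C1 + y^2/3 - y*log(y)/3 - y*log(2) + y*log(7)/3 + 4*y/3


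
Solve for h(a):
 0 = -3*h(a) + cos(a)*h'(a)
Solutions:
 h(a) = C1*(sin(a) + 1)^(3/2)/(sin(a) - 1)^(3/2)


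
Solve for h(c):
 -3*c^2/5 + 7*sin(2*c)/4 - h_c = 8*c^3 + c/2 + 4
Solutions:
 h(c) = C1 - 2*c^4 - c^3/5 - c^2/4 - 4*c - 7*cos(2*c)/8


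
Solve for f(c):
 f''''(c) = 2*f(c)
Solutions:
 f(c) = C1*exp(-2^(1/4)*c) + C2*exp(2^(1/4)*c) + C3*sin(2^(1/4)*c) + C4*cos(2^(1/4)*c)


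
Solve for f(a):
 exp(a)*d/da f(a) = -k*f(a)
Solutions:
 f(a) = C1*exp(k*exp(-a))


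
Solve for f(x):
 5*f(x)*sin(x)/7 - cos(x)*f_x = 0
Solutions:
 f(x) = C1/cos(x)^(5/7)


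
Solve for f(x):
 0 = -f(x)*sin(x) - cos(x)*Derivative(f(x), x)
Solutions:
 f(x) = C1*cos(x)


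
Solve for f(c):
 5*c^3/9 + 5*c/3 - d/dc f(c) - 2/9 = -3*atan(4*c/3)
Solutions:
 f(c) = C1 + 5*c^4/36 + 5*c^2/6 + 3*c*atan(4*c/3) - 2*c/9 - 9*log(16*c^2 + 9)/8


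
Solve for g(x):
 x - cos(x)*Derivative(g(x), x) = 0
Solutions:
 g(x) = C1 + Integral(x/cos(x), x)


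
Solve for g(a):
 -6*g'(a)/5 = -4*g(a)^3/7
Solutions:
 g(a) = -sqrt(42)*sqrt(-1/(C1 + 10*a))/2
 g(a) = sqrt(42)*sqrt(-1/(C1 + 10*a))/2


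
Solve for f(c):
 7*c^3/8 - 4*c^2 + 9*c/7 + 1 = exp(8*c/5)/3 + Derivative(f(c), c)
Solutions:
 f(c) = C1 + 7*c^4/32 - 4*c^3/3 + 9*c^2/14 + c - 5*exp(8*c/5)/24


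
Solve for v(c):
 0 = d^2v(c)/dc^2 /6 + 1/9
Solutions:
 v(c) = C1 + C2*c - c^2/3


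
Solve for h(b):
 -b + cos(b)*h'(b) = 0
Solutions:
 h(b) = C1 + Integral(b/cos(b), b)


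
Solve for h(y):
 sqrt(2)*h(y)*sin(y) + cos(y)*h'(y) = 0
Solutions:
 h(y) = C1*cos(y)^(sqrt(2))


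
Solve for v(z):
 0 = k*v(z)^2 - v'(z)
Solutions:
 v(z) = -1/(C1 + k*z)


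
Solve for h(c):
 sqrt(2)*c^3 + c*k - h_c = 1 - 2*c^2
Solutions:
 h(c) = C1 + sqrt(2)*c^4/4 + 2*c^3/3 + c^2*k/2 - c


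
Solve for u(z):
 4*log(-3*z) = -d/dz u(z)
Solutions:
 u(z) = C1 - 4*z*log(-z) + 4*z*(1 - log(3))


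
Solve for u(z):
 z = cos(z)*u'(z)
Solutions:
 u(z) = C1 + Integral(z/cos(z), z)


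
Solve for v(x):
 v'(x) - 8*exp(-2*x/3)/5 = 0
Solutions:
 v(x) = C1 - 12*exp(-2*x/3)/5


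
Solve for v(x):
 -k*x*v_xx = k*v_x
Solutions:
 v(x) = C1 + C2*log(x)


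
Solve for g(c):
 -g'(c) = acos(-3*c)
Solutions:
 g(c) = C1 - c*acos(-3*c) - sqrt(1 - 9*c^2)/3


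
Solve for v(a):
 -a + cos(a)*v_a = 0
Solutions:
 v(a) = C1 + Integral(a/cos(a), a)


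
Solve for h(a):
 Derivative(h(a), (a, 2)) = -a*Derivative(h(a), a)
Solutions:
 h(a) = C1 + C2*erf(sqrt(2)*a/2)


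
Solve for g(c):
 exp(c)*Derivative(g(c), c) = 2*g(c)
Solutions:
 g(c) = C1*exp(-2*exp(-c))


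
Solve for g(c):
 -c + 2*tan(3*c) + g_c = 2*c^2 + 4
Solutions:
 g(c) = C1 + 2*c^3/3 + c^2/2 + 4*c + 2*log(cos(3*c))/3


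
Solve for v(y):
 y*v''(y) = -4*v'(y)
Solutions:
 v(y) = C1 + C2/y^3


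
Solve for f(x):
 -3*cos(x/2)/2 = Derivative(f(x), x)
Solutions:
 f(x) = C1 - 3*sin(x/2)


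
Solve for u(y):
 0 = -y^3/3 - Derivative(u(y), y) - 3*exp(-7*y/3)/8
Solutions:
 u(y) = C1 - y^4/12 + 9*exp(-7*y/3)/56


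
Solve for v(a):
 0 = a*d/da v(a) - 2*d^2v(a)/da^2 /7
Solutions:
 v(a) = C1 + C2*erfi(sqrt(7)*a/2)


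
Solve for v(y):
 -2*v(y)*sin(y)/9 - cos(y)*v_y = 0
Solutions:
 v(y) = C1*cos(y)^(2/9)


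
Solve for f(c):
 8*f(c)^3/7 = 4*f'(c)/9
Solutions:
 f(c) = -sqrt(14)*sqrt(-1/(C1 + 18*c))/2
 f(c) = sqrt(14)*sqrt(-1/(C1 + 18*c))/2


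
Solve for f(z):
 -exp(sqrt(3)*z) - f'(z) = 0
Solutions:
 f(z) = C1 - sqrt(3)*exp(sqrt(3)*z)/3


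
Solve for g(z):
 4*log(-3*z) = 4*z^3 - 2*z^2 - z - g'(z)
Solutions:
 g(z) = C1 + z^4 - 2*z^3/3 - z^2/2 - 4*z*log(-z) + 4*z*(1 - log(3))


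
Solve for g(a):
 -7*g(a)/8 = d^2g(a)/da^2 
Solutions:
 g(a) = C1*sin(sqrt(14)*a/4) + C2*cos(sqrt(14)*a/4)


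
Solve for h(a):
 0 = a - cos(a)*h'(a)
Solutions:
 h(a) = C1 + Integral(a/cos(a), a)


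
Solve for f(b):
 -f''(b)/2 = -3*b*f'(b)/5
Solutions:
 f(b) = C1 + C2*erfi(sqrt(15)*b/5)


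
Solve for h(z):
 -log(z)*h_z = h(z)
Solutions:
 h(z) = C1*exp(-li(z))


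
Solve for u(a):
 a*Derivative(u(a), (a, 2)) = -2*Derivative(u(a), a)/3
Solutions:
 u(a) = C1 + C2*a^(1/3)


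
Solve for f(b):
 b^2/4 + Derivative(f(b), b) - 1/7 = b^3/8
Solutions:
 f(b) = C1 + b^4/32 - b^3/12 + b/7


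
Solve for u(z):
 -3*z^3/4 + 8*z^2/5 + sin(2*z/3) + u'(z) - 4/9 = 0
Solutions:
 u(z) = C1 + 3*z^4/16 - 8*z^3/15 + 4*z/9 + 3*cos(2*z/3)/2


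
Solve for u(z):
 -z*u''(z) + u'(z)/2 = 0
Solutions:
 u(z) = C1 + C2*z^(3/2)


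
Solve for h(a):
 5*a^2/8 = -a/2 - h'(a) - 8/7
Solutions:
 h(a) = C1 - 5*a^3/24 - a^2/4 - 8*a/7


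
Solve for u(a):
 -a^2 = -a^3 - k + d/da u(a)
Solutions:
 u(a) = C1 + a^4/4 - a^3/3 + a*k


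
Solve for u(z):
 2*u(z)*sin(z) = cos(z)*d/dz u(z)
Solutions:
 u(z) = C1/cos(z)^2


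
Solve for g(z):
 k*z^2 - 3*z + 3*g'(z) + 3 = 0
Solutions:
 g(z) = C1 - k*z^3/9 + z^2/2 - z


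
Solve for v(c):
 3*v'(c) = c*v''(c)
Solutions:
 v(c) = C1 + C2*c^4


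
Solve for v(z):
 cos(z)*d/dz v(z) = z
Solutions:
 v(z) = C1 + Integral(z/cos(z), z)


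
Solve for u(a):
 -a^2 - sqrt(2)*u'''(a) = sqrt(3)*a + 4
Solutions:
 u(a) = C1 + C2*a + C3*a^2 - sqrt(2)*a^5/120 - sqrt(6)*a^4/48 - sqrt(2)*a^3/3


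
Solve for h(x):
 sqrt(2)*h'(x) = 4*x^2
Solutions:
 h(x) = C1 + 2*sqrt(2)*x^3/3


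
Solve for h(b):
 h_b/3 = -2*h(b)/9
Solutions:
 h(b) = C1*exp(-2*b/3)


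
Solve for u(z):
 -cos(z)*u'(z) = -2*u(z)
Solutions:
 u(z) = C1*(sin(z) + 1)/(sin(z) - 1)


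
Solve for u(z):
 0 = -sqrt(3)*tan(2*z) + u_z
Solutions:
 u(z) = C1 - sqrt(3)*log(cos(2*z))/2


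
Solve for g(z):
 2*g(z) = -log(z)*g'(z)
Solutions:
 g(z) = C1*exp(-2*li(z))


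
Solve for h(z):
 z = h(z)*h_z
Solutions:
 h(z) = -sqrt(C1 + z^2)
 h(z) = sqrt(C1 + z^2)


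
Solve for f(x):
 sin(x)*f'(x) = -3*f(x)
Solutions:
 f(x) = C1*(cos(x) + 1)^(3/2)/(cos(x) - 1)^(3/2)


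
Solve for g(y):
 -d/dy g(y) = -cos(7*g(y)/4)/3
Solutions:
 -y/3 - 2*log(sin(7*g(y)/4) - 1)/7 + 2*log(sin(7*g(y)/4) + 1)/7 = C1


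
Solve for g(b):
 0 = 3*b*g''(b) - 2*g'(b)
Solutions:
 g(b) = C1 + C2*b^(5/3)


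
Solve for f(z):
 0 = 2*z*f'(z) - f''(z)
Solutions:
 f(z) = C1 + C2*erfi(z)


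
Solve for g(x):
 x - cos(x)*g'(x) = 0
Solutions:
 g(x) = C1 + Integral(x/cos(x), x)


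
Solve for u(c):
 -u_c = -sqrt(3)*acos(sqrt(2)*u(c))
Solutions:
 Integral(1/acos(sqrt(2)*_y), (_y, u(c))) = C1 + sqrt(3)*c


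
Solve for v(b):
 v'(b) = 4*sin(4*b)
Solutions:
 v(b) = C1 - cos(4*b)


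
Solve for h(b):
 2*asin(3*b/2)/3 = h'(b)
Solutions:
 h(b) = C1 + 2*b*asin(3*b/2)/3 + 2*sqrt(4 - 9*b^2)/9


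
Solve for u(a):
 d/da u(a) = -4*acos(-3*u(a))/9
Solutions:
 Integral(1/acos(-3*_y), (_y, u(a))) = C1 - 4*a/9


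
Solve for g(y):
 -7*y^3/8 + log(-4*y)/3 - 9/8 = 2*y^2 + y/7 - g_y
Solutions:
 g(y) = C1 + 7*y^4/32 + 2*y^3/3 + y^2/14 - y*log(-y)/3 + y*(35 - 16*log(2))/24


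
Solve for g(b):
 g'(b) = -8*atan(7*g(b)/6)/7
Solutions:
 Integral(1/atan(7*_y/6), (_y, g(b))) = C1 - 8*b/7


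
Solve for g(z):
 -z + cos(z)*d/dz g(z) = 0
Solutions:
 g(z) = C1 + Integral(z/cos(z), z)


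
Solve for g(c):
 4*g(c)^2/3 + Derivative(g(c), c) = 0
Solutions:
 g(c) = 3/(C1 + 4*c)


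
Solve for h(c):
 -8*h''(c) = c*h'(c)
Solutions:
 h(c) = C1 + C2*erf(c/4)


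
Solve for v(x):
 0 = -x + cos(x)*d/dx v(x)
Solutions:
 v(x) = C1 + Integral(x/cos(x), x)


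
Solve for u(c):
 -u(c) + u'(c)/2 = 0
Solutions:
 u(c) = C1*exp(2*c)


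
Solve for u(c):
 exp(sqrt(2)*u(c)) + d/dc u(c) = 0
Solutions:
 u(c) = sqrt(2)*(2*log(1/(C1 + c)) - log(2))/4
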